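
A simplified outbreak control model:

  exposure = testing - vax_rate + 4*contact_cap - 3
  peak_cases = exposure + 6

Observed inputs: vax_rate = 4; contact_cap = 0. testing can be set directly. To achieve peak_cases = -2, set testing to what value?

testing = -1

Substituting into the exposure equation gives exposure = testing - 7.
Substituting into the peak_cases equation gives peak_cases = testing - 1.
Solve testing - 1 = -2: testing = (-2 + 1) / 1 = -1.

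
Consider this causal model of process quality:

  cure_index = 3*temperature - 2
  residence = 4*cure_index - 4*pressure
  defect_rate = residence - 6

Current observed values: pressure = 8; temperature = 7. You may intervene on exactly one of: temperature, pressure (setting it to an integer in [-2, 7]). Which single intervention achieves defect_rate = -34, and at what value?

set temperature = 1

Intervening on temperature: with other inputs at their observed values, defect_rate = 12*temperature - 46. Solving for -34 gives temperature = 1, within [-2, 7].
Intervening on pressure: defect_rate = -4*pressure + 70. Reaching -34 requires pressure = 26, outside [-2, 7].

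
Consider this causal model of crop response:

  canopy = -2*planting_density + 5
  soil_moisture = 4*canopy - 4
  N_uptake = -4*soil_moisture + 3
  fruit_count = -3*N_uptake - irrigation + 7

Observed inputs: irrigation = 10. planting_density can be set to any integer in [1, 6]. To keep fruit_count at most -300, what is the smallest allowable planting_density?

planting_density = 5

Substituting into the soil_moisture equation gives soil_moisture = -8*planting_density + 16.
Substituting into the N_uptake equation gives N_uptake = 32*planting_density - 61.
This gives fruit_count = -96*planting_density + 180.
Require -96*planting_density + 180 ≤ -300, so planting_density ≥ 5.
The smallest integer in [1, 6] satisfying this is 5.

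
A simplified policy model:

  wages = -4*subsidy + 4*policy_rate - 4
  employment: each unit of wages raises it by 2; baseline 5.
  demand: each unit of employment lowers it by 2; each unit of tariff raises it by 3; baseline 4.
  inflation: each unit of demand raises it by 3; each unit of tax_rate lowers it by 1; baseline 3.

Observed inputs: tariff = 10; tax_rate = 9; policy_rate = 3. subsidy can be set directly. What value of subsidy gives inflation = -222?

subsidy = -4

Substituting into the wages equation gives wages = -4*subsidy + 8.
Substituting into the employment equation gives employment = -8*subsidy + 21.
This gives demand = 16*subsidy - 8.
inflation becomes 48*subsidy - 30.
Solve 48*subsidy - 30 = -222: subsidy = (-222 + 30) / 48 = -4.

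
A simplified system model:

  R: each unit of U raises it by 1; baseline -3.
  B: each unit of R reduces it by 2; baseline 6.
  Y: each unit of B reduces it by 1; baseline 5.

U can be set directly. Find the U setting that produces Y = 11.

Substituting into the B equation gives B = -2*U + 12.
Y becomes 2*U - 7.
Solve 2*U - 7 = 11: U = (11 + 7) / 2 = 9.

U = 9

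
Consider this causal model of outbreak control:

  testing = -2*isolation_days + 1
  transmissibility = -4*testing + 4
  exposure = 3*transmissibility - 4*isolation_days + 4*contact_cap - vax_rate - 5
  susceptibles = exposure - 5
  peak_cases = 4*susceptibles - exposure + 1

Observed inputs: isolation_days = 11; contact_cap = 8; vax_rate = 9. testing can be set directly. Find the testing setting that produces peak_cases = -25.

Intervening on testing fixes its value directly, overriding its dependence on isolation_days.
Substituting into the exposure equation gives exposure = -12*testing - 14.
Substituting into the susceptibles equation gives susceptibles = -12*testing - 19.
So peak_cases = -36*testing - 61.
Solve -36*testing - 61 = -25: testing = (-25 + 61) / -36 = -1.

testing = -1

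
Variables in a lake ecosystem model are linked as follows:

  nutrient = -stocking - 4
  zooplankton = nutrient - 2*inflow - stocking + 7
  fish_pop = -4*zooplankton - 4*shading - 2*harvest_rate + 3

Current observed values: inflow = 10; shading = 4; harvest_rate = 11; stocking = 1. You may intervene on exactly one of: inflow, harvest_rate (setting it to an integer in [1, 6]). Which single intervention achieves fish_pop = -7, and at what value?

set inflow = 4

Intervening on inflow: with other inputs at their observed values, fish_pop = 8*inflow - 39. Solving for -7 gives inflow = 4, within [1, 6].
Intervening on harvest_rate: fish_pop = -2*harvest_rate + 63. Reaching -7 requires harvest_rate = 35, outside [1, 6].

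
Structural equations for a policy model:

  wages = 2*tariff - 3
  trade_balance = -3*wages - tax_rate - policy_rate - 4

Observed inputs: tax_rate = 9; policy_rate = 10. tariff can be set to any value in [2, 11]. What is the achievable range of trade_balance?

Substituting into the trade_balance equation gives trade_balance = -6*tariff - 14.
Linear in tariff, so extremes are at the endpoints: tariff = 2 gives trade_balance = -26; tariff = 11 gives trade_balance = -80.

-80 to -26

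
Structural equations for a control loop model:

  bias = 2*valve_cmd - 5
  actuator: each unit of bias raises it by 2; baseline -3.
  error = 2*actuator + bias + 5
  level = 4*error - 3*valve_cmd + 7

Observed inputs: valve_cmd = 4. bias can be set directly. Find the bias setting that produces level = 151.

Intervening on bias fixes its value directly, overriding its dependence on valve_cmd.
Substituting into the error equation gives error = 5*bias - 1.
Substituting into the level equation gives level = 20*bias - 9.
Solve 20*bias - 9 = 151: bias = (151 + 9) / 20 = 8.

bias = 8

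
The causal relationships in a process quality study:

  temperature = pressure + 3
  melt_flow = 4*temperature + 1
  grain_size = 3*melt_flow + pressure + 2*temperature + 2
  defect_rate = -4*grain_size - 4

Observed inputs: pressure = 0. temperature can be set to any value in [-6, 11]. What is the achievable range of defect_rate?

Intervening on temperature fixes its value directly, overriding its dependence on pressure.
Substituting into the grain_size equation gives grain_size = 14*temperature + 5.
Substituting into the defect_rate equation gives defect_rate = -56*temperature - 24.
Linear in temperature, so extremes are at the endpoints: temperature = -6 gives defect_rate = 312; temperature = 11 gives defect_rate = -640.

-640 to 312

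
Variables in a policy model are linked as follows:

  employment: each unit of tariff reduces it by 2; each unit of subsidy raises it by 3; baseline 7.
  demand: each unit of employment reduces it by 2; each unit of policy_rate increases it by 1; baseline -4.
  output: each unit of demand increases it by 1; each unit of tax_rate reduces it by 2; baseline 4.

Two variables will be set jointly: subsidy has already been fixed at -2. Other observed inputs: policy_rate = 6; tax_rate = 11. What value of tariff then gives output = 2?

tariff = 5

With subsidy held at -2:
Substituting into the employment equation gives employment = -2*tariff + 1.
Substituting into the demand equation gives demand = 4*tariff.
So output = 4*tariff - 18.
Solve 4*tariff - 18 = 2: tariff = (2 + 18) / 4 = 5.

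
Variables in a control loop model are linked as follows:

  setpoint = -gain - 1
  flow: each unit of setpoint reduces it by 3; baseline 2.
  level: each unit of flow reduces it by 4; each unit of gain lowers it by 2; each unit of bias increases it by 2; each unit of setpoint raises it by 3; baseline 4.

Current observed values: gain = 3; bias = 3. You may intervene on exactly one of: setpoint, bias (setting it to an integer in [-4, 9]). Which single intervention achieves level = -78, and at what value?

Intervening on setpoint: level = 15*setpoint - 4. Reaching -78 requires setpoint = -74/15, not an integer.
Intervening on bias: with other inputs at their observed values, level = 2*bias - 70. Solving for -78 gives bias = -4, within [-4, 9].

set bias = -4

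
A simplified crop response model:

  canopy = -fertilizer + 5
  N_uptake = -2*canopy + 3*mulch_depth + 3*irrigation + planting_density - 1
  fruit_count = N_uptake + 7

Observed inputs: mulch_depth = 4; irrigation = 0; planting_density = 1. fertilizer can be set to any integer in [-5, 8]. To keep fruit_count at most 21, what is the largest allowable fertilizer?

fertilizer = 6

Substituting into the N_uptake equation gives N_uptake = 2*fertilizer + 2.
Substituting into the fruit_count equation gives fruit_count = 2*fertilizer + 9.
Require 2*fertilizer + 9 ≤ 21, so fertilizer ≤ 6.
The largest integer in [-5, 8] satisfying this is 6.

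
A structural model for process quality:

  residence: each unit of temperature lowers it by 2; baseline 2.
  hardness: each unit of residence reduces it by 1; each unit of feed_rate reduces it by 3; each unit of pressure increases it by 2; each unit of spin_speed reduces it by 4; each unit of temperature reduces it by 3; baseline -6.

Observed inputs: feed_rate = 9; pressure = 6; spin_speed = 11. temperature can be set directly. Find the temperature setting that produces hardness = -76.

Substituting into the hardness equation gives hardness = -temperature - 67.
Solve -temperature - 67 = -76: temperature = (-76 + 67) / -1 = 9.

temperature = 9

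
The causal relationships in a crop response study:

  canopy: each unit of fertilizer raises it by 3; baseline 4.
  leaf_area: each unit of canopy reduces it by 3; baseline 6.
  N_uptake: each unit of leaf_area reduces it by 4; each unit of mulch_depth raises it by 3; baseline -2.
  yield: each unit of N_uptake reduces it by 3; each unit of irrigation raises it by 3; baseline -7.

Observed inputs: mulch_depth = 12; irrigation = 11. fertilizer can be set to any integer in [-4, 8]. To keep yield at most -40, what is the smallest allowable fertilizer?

Substituting into the leaf_area equation gives leaf_area = -9*fertilizer - 6.
N_uptake becomes 36*fertilizer + 58.
Substituting into the yield equation gives yield = -108*fertilizer - 148.
Require -108*fertilizer - 148 ≤ -40, so fertilizer ≥ -1.
The smallest integer in [-4, 8] satisfying this is -1.

fertilizer = -1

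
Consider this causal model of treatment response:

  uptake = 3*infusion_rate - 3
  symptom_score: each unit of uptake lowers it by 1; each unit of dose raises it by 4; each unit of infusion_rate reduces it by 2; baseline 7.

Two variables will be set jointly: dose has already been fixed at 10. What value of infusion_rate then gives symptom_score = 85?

infusion_rate = -7

With dose held at 10:
Substituting into the symptom_score equation gives symptom_score = -5*infusion_rate + 50.
Solve -5*infusion_rate + 50 = 85: infusion_rate = (85 - 50) / -5 = -7.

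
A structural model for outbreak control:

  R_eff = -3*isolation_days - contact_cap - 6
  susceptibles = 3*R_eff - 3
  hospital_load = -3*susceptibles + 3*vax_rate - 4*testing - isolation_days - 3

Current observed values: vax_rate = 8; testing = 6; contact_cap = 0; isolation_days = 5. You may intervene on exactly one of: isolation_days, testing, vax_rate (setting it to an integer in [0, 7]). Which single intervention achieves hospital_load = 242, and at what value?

set isolation_days = 7

Intervening on isolation_days: with other inputs at their observed values, hospital_load = 26*isolation_days + 60. Solving for 242 gives isolation_days = 7, within [0, 7].
Intervening on testing: hospital_load = -4*testing + 214. Reaching 242 requires testing = -7, outside [0, 7].
Intervening on vax_rate: hospital_load = 3*vax_rate + 166. Reaching 242 requires vax_rate = 76/3, not an integer.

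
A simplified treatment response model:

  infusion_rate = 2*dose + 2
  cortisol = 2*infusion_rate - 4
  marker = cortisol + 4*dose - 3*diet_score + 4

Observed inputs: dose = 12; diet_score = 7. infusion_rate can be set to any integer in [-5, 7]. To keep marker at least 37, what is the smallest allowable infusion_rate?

infusion_rate = 5

Intervening on infusion_rate fixes its value directly, overriding its dependence on dose.
Substituting into the marker equation gives marker = 2*infusion_rate + 27.
Require 2*infusion_rate + 27 ≥ 37, so infusion_rate ≥ 5.
The smallest integer in [-5, 7] satisfying this is 5.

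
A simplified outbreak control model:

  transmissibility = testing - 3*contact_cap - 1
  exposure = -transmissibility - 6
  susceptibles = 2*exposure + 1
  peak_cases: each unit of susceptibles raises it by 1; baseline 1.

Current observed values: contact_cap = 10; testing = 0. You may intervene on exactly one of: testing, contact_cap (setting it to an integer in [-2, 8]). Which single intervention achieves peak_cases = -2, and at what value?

set contact_cap = 1

Intervening on testing: peak_cases = -2*testing + 52. Reaching -2 requires testing = 27, outside [-2, 8].
Intervening on contact_cap: with other inputs at their observed values, peak_cases = 6*contact_cap - 8. Solving for -2 gives contact_cap = 1, within [-2, 8].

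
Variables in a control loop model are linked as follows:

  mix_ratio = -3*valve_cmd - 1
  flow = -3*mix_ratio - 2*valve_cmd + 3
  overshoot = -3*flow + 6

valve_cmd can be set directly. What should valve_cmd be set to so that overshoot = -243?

Substituting into the flow equation gives flow = 7*valve_cmd + 6.
This gives overshoot = -21*valve_cmd - 12.
Solve -21*valve_cmd - 12 = -243: valve_cmd = (-243 + 12) / -21 = 11.

valve_cmd = 11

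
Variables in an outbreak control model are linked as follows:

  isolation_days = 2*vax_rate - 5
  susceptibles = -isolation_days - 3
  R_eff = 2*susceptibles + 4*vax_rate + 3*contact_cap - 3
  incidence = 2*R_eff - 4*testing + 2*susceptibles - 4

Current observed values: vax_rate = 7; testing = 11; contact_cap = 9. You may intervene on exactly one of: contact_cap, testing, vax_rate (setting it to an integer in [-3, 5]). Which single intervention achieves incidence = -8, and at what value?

Intervening on contact_cap: incidence = 6*contact_cap - 70. Reaching -8 requires contact_cap = 31/3, not an integer.
Intervening on testing: incidence = -4*testing + 28. Reaching -8 requires testing = 9, outside [-3, 5].
Intervening on vax_rate: with other inputs at their observed values, incidence = -4*vax_rate + 12. Solving for -8 gives vax_rate = 5, within [-3, 5].

set vax_rate = 5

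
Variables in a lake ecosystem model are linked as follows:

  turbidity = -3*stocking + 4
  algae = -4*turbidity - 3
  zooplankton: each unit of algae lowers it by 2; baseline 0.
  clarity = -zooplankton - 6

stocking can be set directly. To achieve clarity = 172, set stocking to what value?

Substituting into the algae equation gives algae = 12*stocking - 19.
Substituting into the zooplankton equation gives zooplankton = -24*stocking + 38.
Substituting into the clarity equation gives clarity = 24*stocking - 44.
Solve 24*stocking - 44 = 172: stocking = (172 + 44) / 24 = 9.

stocking = 9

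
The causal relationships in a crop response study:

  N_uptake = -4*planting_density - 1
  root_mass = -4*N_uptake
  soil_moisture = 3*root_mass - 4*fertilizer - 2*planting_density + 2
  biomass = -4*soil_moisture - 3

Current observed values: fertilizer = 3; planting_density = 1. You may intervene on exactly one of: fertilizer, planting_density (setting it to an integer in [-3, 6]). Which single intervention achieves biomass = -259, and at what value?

set fertilizer = -1

Intervening on fertilizer: with other inputs at their observed values, biomass = 16*fertilizer - 243. Solving for -259 gives fertilizer = -1, within [-3, 6].
Intervening on planting_density: biomass = -184*planting_density - 11. Reaching -259 requires planting_density = 31/23, not an integer.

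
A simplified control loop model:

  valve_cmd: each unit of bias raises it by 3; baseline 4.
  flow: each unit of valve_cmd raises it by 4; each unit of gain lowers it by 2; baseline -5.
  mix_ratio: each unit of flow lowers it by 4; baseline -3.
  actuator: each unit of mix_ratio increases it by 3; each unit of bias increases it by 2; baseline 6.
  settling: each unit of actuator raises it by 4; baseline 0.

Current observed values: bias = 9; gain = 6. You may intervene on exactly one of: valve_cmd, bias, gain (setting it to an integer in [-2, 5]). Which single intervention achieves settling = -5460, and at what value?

Intervening on valve_cmd: settling = -192*valve_cmd + 876. Reaching -5460 requires valve_cmd = 33, outside [-2, 5].
Intervening on bias: settling = -568*bias + 36. Reaching -5460 requires bias = 687/71, not an integer.
Intervening on gain: with other inputs at their observed values, settling = 96*gain - 5652. Solving for -5460 gives gain = 2, within [-2, 5].

set gain = 2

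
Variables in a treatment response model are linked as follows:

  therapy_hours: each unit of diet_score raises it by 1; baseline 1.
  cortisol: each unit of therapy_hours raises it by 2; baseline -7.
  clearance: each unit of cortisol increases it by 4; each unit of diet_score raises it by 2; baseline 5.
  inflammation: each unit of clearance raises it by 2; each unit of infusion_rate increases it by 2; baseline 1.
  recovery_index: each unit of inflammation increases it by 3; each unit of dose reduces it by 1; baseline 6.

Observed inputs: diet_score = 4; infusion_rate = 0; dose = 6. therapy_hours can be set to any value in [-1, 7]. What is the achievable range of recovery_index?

Intervening on therapy_hours fixes its value directly, overriding its dependence on diet_score.
Substituting into the clearance equation gives clearance = 8*therapy_hours - 15.
Substituting into the inflammation equation gives inflammation = 16*therapy_hours - 29.
Substituting into the recovery_index equation gives recovery_index = 48*therapy_hours - 87.
Linear in therapy_hours, so extremes are at the endpoints: therapy_hours = -1 gives recovery_index = -135; therapy_hours = 7 gives recovery_index = 249.

-135 to 249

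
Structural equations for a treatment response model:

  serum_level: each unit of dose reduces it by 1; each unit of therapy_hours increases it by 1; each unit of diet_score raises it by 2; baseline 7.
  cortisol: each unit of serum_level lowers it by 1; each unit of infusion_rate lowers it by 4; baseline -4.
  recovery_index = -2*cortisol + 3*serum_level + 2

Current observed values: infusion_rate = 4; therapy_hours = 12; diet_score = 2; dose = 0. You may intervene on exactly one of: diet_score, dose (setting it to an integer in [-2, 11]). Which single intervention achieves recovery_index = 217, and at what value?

Intervening on diet_score: with other inputs at their observed values, recovery_index = 10*diet_score + 137. Solving for 217 gives diet_score = 8, within [-2, 11].
Intervening on dose: recovery_index = -5*dose + 157. Reaching 217 requires dose = -12, outside [-2, 11].

set diet_score = 8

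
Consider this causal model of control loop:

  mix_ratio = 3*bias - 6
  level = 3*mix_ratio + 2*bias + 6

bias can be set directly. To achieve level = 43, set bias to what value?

bias = 5

Substituting into the level equation gives level = 11*bias - 12.
Solve 11*bias - 12 = 43: bias = (43 + 12) / 11 = 5.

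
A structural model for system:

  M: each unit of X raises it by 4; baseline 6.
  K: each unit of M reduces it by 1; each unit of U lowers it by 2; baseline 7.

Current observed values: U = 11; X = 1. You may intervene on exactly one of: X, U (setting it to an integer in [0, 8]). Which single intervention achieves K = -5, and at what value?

Intervening on X: K = -4*X - 21. Reaching -5 requires X = -4, outside [0, 8].
Intervening on U: with other inputs at their observed values, K = -2*U - 3. Solving for -5 gives U = 1, within [0, 8].

set U = 1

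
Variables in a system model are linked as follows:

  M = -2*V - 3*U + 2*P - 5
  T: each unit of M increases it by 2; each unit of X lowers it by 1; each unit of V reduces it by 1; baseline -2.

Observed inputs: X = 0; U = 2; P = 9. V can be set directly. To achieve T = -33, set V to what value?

V = 9

Substituting into the M equation gives M = -2*V + 7.
This gives T = -5*V + 12.
Solve -5*V + 12 = -33: V = (-33 - 12) / -5 = 9.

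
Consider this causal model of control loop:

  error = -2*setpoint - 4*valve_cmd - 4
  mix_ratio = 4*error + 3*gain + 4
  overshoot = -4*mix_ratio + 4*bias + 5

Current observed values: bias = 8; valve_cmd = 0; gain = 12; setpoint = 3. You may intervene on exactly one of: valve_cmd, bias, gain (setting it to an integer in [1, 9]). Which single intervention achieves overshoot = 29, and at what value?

Intervening on valve_cmd: overshoot = 64*valve_cmd + 37. Reaching 29 requires valve_cmd = -1/8, not an integer.
Intervening on bias: with other inputs at their observed values, overshoot = 4*bias + 5. Solving for 29 gives bias = 6, within [1, 9].
Intervening on gain: overshoot = -12*gain + 181. Reaching 29 requires gain = 38/3, not an integer.

set bias = 6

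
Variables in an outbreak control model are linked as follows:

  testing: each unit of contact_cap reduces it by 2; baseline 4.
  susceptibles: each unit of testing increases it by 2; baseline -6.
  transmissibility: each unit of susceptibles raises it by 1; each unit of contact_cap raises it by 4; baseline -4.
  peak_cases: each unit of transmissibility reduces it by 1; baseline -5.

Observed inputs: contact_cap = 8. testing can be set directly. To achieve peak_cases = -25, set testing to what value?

Intervening on testing fixes its value directly, overriding its dependence on contact_cap.
Substituting into the transmissibility equation gives transmissibility = 2*testing + 22.
peak_cases becomes -2*testing - 27.
Solve -2*testing - 27 = -25: testing = (-25 + 27) / -2 = -1.

testing = -1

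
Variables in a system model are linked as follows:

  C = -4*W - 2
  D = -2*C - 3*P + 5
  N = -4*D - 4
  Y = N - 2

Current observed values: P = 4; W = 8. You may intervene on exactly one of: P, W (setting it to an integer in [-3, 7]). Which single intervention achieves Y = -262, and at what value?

set P = 3

Intervening on P: with other inputs at their observed values, Y = 12*P - 298. Solving for -262 gives P = 3, within [-3, 7].
Intervening on W: Y = -32*W + 6. Reaching -262 requires W = 67/8, not an integer.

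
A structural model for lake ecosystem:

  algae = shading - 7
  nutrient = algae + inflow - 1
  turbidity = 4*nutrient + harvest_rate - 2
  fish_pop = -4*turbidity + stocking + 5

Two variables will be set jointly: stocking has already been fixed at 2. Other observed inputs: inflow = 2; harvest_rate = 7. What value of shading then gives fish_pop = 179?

With stocking held at 2:
Substituting into the nutrient equation gives nutrient = shading - 6.
Substituting into the turbidity equation gives turbidity = 4*shading - 19.
Substituting into the fish_pop equation gives fish_pop = -16*shading + 83.
Solve -16*shading + 83 = 179: shading = (179 - 83) / -16 = -6.

shading = -6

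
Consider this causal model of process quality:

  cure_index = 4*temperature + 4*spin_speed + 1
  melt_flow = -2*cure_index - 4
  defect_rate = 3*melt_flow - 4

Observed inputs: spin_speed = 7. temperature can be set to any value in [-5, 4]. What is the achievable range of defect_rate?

-286 to -70

Substituting into the cure_index equation gives cure_index = 4*temperature + 29.
Substituting into the melt_flow equation gives melt_flow = -8*temperature - 62.
This gives defect_rate = -24*temperature - 190.
Linear in temperature, so extremes are at the endpoints: temperature = -5 gives defect_rate = -70; temperature = 4 gives defect_rate = -286.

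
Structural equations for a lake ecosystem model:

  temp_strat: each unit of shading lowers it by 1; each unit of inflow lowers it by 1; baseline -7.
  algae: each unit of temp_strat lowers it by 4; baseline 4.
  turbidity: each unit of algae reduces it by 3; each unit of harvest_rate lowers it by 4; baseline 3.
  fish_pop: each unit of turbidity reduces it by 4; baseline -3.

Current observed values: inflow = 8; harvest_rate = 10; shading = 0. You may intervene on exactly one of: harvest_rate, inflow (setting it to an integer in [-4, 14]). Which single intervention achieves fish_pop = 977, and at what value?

set harvest_rate = 14

Intervening on harvest_rate: with other inputs at their observed values, fish_pop = 16*harvest_rate + 753. Solving for 977 gives harvest_rate = 14, within [-4, 14].
Intervening on inflow: fish_pop = 48*inflow + 529. Reaching 977 requires inflow = 28/3, not an integer.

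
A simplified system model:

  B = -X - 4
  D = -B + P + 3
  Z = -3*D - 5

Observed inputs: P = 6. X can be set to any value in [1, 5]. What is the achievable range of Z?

Substituting into the D equation gives D = X + 13.
Substituting into the Z equation gives Z = -3*X - 44.
Linear in X, so extremes are at the endpoints: X = 1 gives Z = -47; X = 5 gives Z = -59.

-59 to -47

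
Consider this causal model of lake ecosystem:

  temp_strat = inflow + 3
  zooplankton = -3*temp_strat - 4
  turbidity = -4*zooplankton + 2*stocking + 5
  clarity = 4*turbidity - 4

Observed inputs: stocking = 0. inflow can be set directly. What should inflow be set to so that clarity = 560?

Substituting into the zooplankton equation gives zooplankton = -3*inflow - 13.
turbidity becomes 12*inflow + 57.
Substituting into the clarity equation gives clarity = 48*inflow + 224.
Solve 48*inflow + 224 = 560: inflow = (560 - 224) / 48 = 7.

inflow = 7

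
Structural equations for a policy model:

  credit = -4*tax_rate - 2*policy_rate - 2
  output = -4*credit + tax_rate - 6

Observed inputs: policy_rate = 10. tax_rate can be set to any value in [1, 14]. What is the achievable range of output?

99 to 320

Substituting into the credit equation gives credit = -4*tax_rate - 22.
So output = 17*tax_rate + 82.
Linear in tax_rate, so extremes are at the endpoints: tax_rate = 1 gives output = 99; tax_rate = 14 gives output = 320.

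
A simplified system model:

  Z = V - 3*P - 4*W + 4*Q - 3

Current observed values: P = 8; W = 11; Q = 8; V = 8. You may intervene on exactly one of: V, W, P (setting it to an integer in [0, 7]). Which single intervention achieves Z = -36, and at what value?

set V = 3

Intervening on V: with other inputs at their observed values, Z = V - 39. Solving for -36 gives V = 3, within [0, 7].
Intervening on W: Z = -4*W + 13. Reaching -36 requires W = 49/4, not an integer.
Intervening on P: Z = -3*P - 7. Reaching -36 requires P = 29/3, not an integer.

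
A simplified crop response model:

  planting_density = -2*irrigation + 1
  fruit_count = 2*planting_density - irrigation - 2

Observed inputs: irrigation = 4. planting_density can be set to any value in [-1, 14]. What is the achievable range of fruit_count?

Intervening on planting_density fixes its value directly, overriding its dependence on irrigation.
Substituting into the fruit_count equation gives fruit_count = 2*planting_density - 6.
Linear in planting_density, so extremes are at the endpoints: planting_density = -1 gives fruit_count = -8; planting_density = 14 gives fruit_count = 22.

-8 to 22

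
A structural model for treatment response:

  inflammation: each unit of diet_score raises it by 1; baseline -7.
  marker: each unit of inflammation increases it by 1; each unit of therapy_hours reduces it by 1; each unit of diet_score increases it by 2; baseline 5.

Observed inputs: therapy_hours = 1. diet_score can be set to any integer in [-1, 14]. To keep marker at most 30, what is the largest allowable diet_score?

Substituting into the marker equation gives marker = 3*diet_score - 3.
Require 3*diet_score - 3 ≤ 30, so diet_score ≤ 11.
The largest integer in [-1, 14] satisfying this is 11.

diet_score = 11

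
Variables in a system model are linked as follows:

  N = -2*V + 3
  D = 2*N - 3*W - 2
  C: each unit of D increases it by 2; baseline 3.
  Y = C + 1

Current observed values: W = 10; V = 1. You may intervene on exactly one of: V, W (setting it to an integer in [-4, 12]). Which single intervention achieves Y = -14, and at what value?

Intervening on V: Y = -8*V - 48. Reaching -14 requires V = -17/4, not an integer.
Intervening on W: with other inputs at their observed values, Y = -6*W + 4. Solving for -14 gives W = 3, within [-4, 12].

set W = 3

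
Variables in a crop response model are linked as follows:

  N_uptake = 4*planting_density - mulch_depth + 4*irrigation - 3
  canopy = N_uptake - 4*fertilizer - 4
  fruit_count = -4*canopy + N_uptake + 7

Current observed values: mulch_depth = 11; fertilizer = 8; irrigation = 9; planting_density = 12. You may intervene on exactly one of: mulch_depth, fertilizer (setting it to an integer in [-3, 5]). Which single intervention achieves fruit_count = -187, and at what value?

set fertilizer = 0

Intervening on mulch_depth: fruit_count = 3*mulch_depth - 92. Reaching -187 requires mulch_depth = -95/3, not an integer.
Intervening on fertilizer: with other inputs at their observed values, fruit_count = 16*fertilizer - 187. Solving for -187 gives fertilizer = 0, within [-3, 5].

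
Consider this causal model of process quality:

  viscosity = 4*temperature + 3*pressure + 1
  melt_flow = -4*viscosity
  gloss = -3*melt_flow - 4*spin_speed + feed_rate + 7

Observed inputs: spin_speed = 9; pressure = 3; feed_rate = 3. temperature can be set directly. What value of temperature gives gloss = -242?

Substituting into the viscosity equation gives viscosity = 4*temperature + 10.
So melt_flow = -16*temperature - 40.
Substituting into the gloss equation gives gloss = 48*temperature + 94.
Solve 48*temperature + 94 = -242: temperature = (-242 - 94) / 48 = -7.

temperature = -7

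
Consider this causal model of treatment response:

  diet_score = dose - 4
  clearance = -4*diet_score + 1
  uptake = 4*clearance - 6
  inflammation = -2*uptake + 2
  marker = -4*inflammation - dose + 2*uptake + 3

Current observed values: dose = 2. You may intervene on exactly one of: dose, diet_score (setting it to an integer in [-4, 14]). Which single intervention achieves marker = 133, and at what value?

set diet_score = -1

Intervening on dose: marker = -161*dose + 615. Reaching 133 requires dose = 482/161, not an integer.
Intervening on diet_score: with other inputs at their observed values, marker = -160*diet_score - 27. Solving for 133 gives diet_score = -1, within [-4, 14].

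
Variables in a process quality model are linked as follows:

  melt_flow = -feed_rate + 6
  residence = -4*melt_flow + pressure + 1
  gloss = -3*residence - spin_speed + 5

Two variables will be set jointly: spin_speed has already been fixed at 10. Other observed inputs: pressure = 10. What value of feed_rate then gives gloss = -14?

With spin_speed held at 10:
Substituting into the residence equation gives residence = 4*feed_rate - 13.
Substituting into the gloss equation gives gloss = -12*feed_rate + 34.
Solve -12*feed_rate + 34 = -14: feed_rate = (-14 - 34) / -12 = 4.

feed_rate = 4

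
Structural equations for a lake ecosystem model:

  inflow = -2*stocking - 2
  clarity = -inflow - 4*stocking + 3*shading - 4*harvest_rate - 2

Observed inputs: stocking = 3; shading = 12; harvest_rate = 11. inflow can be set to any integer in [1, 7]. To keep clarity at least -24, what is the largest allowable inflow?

inflow = 2

Intervening on inflow fixes its value directly, overriding its dependence on stocking.
Substituting into the clarity equation gives clarity = -inflow - 22.
Require -inflow - 22 ≥ -24, so inflow ≤ 2.
The largest integer in [1, 7] satisfying this is 2.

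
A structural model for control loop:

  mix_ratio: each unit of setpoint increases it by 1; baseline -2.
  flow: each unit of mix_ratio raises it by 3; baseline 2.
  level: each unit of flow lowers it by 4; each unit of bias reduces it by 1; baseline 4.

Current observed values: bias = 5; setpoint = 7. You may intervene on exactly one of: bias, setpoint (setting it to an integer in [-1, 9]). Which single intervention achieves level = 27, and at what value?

set setpoint = -1

Intervening on bias: level = -bias - 64. Reaching 27 requires bias = -91, outside [-1, 9].
Intervening on setpoint: with other inputs at their observed values, level = -12*setpoint + 15. Solving for 27 gives setpoint = -1, within [-1, 9].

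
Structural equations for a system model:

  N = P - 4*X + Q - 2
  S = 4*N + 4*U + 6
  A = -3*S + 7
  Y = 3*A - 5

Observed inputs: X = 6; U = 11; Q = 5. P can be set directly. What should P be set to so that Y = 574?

P = -7

Substituting into the N equation gives N = P - 21.
Substituting into the S equation gives S = 4*P - 34.
So A = -12*P + 109.
Substituting into the Y equation gives Y = -36*P + 322.
Solve -36*P + 322 = 574: P = (574 - 322) / -36 = -7.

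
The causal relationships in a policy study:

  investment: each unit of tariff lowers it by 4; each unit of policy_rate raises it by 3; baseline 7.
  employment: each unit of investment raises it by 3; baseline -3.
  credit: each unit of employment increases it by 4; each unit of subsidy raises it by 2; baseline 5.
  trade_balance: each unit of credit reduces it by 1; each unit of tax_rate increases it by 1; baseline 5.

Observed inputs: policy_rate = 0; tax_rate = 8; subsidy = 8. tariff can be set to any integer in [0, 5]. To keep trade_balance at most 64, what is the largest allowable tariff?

Substituting into the investment equation gives investment = -4*tariff + 7.
So employment = -12*tariff + 18.
Substituting into the credit equation gives credit = -48*tariff + 93.
So trade_balance = 48*tariff - 80.
Require 48*tariff - 80 ≤ 64, so tariff ≤ 3.
The largest integer in [0, 5] satisfying this is 3.

tariff = 3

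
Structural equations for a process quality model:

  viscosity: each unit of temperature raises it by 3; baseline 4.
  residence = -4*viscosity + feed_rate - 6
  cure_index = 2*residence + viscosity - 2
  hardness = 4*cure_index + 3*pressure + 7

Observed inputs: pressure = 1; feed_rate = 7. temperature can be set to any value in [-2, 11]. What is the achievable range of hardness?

Substituting into the residence equation gives residence = -12*temperature - 15.
Substituting into the cure_index equation gives cure_index = -21*temperature - 28.
hardness becomes -84*temperature - 102.
Linear in temperature, so extremes are at the endpoints: temperature = -2 gives hardness = 66; temperature = 11 gives hardness = -1026.

-1026 to 66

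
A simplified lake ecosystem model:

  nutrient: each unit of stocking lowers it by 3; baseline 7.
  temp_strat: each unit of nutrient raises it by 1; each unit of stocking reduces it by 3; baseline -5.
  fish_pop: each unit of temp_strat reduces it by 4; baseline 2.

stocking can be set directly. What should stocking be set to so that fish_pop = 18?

Substituting into the temp_strat equation gives temp_strat = -6*stocking + 2.
Substituting into the fish_pop equation gives fish_pop = 24*stocking - 6.
Solve 24*stocking - 6 = 18: stocking = (18 + 6) / 24 = 1.

stocking = 1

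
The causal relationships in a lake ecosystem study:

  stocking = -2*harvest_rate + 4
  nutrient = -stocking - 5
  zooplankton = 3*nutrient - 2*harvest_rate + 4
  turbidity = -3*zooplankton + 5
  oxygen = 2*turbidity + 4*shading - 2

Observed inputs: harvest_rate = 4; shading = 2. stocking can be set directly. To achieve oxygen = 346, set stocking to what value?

stocking = 12

Intervening on stocking fixes its value directly, overriding its dependence on harvest_rate.
Substituting into the zooplankton equation gives zooplankton = -3*stocking - 19.
Substituting into the turbidity equation gives turbidity = 9*stocking + 62.
So oxygen = 18*stocking + 130.
Solve 18*stocking + 130 = 346: stocking = (346 - 130) / 18 = 12.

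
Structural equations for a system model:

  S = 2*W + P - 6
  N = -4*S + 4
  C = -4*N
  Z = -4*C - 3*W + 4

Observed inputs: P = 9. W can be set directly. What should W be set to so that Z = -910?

Substituting into the S equation gives S = 2*W + 3.
Substituting into the N equation gives N = -8*W - 8.
Substituting into the C equation gives C = 32*W + 32.
This gives Z = -131*W - 124.
Solve -131*W - 124 = -910: W = (-910 + 124) / -131 = 6.

W = 6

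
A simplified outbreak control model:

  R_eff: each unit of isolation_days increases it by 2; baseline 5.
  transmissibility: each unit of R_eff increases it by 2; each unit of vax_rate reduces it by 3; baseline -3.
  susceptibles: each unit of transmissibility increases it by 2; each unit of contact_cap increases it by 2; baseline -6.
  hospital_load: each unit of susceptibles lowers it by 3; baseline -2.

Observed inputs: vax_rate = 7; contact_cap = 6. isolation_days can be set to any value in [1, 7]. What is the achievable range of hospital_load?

Substituting into the transmissibility equation gives transmissibility = 4*isolation_days - 14.
Substituting into the susceptibles equation gives susceptibles = 8*isolation_days - 22.
This gives hospital_load = -24*isolation_days + 64.
Linear in isolation_days, so extremes are at the endpoints: isolation_days = 1 gives hospital_load = 40; isolation_days = 7 gives hospital_load = -104.

-104 to 40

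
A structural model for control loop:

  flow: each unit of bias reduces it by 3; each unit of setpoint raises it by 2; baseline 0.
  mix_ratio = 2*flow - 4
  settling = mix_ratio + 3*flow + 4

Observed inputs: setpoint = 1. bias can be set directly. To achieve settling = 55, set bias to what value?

Substituting into the flow equation gives flow = -3*bias + 2.
mix_ratio becomes -6*bias.
Substituting into the settling equation gives settling = -15*bias + 10.
Solve -15*bias + 10 = 55: bias = (55 - 10) / -15 = -3.

bias = -3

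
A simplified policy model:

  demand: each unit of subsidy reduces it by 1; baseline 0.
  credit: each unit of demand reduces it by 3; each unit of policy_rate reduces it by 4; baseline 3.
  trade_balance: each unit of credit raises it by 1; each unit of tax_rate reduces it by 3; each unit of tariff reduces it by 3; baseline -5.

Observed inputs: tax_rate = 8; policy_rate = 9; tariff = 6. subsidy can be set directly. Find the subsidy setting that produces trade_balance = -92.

subsidy = -4

Substituting into the credit equation gives credit = 3*subsidy - 33.
Substituting into the trade_balance equation gives trade_balance = 3*subsidy - 80.
Solve 3*subsidy - 80 = -92: subsidy = (-92 + 80) / 3 = -4.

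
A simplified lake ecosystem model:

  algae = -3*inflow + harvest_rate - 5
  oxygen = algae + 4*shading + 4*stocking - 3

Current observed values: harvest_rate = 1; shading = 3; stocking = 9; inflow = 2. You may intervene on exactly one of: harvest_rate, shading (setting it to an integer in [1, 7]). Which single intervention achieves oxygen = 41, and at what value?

Intervening on harvest_rate: with other inputs at their observed values, oxygen = harvest_rate + 34. Solving for 41 gives harvest_rate = 7, within [1, 7].
Intervening on shading: oxygen = 4*shading + 23. Reaching 41 requires shading = 9/2, not an integer.

set harvest_rate = 7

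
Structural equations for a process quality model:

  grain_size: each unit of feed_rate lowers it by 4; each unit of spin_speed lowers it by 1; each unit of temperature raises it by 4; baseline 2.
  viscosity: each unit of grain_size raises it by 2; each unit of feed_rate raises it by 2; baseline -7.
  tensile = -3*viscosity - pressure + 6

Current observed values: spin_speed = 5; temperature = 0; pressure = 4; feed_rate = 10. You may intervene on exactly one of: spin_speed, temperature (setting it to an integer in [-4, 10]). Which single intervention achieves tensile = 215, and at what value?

Intervening on spin_speed: with other inputs at their observed values, tensile = 6*spin_speed + 191. Solving for 215 gives spin_speed = 4, within [-4, 10].
Intervening on temperature: tensile = -24*temperature + 221. Reaching 215 requires temperature = 1/4, not an integer.

set spin_speed = 4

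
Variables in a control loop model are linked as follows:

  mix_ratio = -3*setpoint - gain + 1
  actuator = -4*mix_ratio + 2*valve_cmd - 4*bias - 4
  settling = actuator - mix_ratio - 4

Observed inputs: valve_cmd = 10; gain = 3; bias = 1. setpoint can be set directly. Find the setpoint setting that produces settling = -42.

Substituting into the mix_ratio equation gives mix_ratio = -3*setpoint - 2.
Substituting into the actuator equation gives actuator = 12*setpoint + 20.
settling becomes 15*setpoint + 18.
Solve 15*setpoint + 18 = -42: setpoint = (-42 - 18) / 15 = -4.

setpoint = -4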